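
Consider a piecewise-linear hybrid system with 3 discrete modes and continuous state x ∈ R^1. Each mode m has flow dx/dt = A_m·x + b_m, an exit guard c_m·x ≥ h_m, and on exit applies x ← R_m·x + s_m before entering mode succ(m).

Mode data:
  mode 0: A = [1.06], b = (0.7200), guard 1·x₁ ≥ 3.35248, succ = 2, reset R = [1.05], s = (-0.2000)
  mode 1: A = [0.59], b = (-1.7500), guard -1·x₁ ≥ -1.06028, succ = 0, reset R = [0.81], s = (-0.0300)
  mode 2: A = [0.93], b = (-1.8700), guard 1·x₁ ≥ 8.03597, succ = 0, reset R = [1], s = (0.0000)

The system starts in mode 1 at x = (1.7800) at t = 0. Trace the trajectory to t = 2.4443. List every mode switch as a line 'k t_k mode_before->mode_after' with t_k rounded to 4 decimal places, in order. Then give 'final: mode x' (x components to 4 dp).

Mode 1: guard c·x = -1.0603 hit at Δt = 0.8038 (t = 0.8038), x⁻ = (1.0603) → reset → x⁺ = (0.8288), jump to mode 0
Mode 0: guard c·x = 3.3525 hit at Δt = 0.9277 (t = 1.7315), x⁻ = (3.3525) → reset → x⁺ = (3.3201), jump to mode 2
Mode 2: flow for 0.7128 to horizon, guard not reached → x = (4.5514)

1 0.8038 1->0
2 1.7315 0->2
final: 2 4.5514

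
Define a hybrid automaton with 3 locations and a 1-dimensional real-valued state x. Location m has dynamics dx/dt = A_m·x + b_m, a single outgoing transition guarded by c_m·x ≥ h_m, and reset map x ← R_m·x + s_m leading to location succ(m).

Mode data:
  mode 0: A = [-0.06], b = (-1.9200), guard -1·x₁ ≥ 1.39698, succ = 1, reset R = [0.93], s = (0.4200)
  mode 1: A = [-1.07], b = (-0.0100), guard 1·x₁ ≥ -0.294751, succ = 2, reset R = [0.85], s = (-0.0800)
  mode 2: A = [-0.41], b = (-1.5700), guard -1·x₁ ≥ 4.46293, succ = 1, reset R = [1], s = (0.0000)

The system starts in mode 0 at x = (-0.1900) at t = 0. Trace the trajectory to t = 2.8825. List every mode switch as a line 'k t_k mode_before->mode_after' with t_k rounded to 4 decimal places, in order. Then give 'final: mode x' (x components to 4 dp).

1 0.6447 0->1
2 1.6862 1->2
final: 2 -1.6869

Mode 0: guard c·x = 1.3970 hit at Δt = 0.6447 (t = 0.6447), x⁻ = (-1.3970) → reset → x⁺ = (-0.8792), jump to mode 1
Mode 1: guard c·x = -0.2948 hit at Δt = 1.0415 (t = 1.6862), x⁻ = (-0.2948) → reset → x⁺ = (-0.3305), jump to mode 2
Mode 2: flow for 1.1963 to horizon, guard not reached → x = (-1.6869)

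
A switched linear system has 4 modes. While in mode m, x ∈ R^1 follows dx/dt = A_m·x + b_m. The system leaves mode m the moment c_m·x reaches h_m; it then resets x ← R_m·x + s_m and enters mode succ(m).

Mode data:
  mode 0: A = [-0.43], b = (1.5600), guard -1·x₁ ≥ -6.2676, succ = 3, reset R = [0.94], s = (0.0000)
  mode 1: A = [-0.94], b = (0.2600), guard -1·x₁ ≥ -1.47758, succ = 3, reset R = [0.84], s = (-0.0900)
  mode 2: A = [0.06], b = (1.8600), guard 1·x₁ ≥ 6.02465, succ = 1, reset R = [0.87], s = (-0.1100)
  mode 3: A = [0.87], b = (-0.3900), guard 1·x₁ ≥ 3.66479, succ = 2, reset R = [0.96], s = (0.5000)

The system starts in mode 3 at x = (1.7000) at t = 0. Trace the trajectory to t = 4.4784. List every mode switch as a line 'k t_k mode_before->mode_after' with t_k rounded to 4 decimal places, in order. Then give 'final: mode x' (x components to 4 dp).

Mode 3: guard c·x = 3.6648 hit at Δt = 1.0848 (t = 1.0848), x⁻ = (3.6648) → reset → x⁺ = (4.0182), jump to mode 2
Mode 2: guard c·x = 6.0247 hit at Δt = 0.9286 (t = 2.0134), x⁻ = (6.0247) → reset → x⁺ = (5.1314), jump to mode 1
Mode 1: guard c·x = -1.4776 hit at Δt = 1.4860 (t = 3.4994), x⁻ = (1.4776) → reset → x⁺ = (1.1512), jump to mode 3
Mode 3: flow for 0.9790 to horizon, guard not reached → x = (2.0956)

1 1.0848 3->2
2 2.0134 2->1
3 3.4994 1->3
final: 3 2.0956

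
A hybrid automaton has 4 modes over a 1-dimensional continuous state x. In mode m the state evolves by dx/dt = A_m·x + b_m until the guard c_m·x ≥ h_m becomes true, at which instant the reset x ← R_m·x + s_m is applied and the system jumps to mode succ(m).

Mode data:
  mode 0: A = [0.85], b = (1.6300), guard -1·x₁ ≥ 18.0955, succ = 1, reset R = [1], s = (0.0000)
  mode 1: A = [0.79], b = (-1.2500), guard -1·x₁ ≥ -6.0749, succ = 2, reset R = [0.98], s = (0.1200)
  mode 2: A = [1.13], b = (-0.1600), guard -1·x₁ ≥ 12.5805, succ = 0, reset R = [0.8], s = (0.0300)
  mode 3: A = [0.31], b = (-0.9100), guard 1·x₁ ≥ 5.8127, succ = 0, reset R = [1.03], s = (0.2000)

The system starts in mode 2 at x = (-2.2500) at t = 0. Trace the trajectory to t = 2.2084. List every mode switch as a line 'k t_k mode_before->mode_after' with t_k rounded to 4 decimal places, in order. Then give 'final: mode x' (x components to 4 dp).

Mode 2: guard c·x = 12.5805 hit at Δt = 1.4791 (t = 1.4791), x⁻ = (-12.5805) → reset → x⁺ = (-10.0344), jump to mode 0
Mode 0: flow for 0.7293 to horizon, guard not reached → x = (-17.0047)

1 1.4791 2->0
final: 0 -17.0047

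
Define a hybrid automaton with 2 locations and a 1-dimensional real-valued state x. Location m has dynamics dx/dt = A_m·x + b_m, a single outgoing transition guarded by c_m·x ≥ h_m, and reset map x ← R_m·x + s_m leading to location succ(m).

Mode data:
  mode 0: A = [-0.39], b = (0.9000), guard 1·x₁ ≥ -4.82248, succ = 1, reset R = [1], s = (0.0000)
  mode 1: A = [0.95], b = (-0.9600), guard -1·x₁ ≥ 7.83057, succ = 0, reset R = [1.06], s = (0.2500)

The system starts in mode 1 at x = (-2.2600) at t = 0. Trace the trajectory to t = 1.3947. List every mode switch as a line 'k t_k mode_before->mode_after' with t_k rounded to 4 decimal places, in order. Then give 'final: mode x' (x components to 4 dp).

Mode 1: guard c·x = 7.8306 hit at Δt = 1.0468 (t = 1.0468), x⁻ = (-7.8306) → reset → x⁺ = (-8.0504), jump to mode 0
Mode 0: flow for 0.3479 to horizon, guard not reached → x = (-6.7362)

1 1.0468 1->0
final: 0 -6.7362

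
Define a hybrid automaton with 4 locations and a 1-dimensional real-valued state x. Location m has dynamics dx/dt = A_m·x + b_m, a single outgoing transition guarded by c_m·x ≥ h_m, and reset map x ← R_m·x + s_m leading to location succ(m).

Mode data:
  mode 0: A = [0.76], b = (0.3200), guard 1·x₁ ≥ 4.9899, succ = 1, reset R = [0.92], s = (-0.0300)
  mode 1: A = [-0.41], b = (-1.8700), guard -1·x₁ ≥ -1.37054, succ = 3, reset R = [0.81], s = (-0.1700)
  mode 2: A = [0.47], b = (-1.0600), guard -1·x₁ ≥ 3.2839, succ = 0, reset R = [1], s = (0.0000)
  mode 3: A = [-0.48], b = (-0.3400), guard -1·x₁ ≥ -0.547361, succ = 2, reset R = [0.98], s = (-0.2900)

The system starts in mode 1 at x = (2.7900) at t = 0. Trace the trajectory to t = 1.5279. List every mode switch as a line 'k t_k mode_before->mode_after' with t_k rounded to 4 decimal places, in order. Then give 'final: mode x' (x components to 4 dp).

1 0.5233 1->3
2 1.0903 3->2
final: 2 -0.2123

Mode 1: guard c·x = -1.3705 hit at Δt = 0.5233 (t = 0.5233), x⁻ = (1.3705) → reset → x⁺ = (0.9401), jump to mode 3
Mode 3: guard c·x = -0.5474 hit at Δt = 0.5670 (t = 1.0903), x⁻ = (0.5474) → reset → x⁺ = (0.2464), jump to mode 2
Mode 2: flow for 0.4376 to horizon, guard not reached → x = (-0.2123)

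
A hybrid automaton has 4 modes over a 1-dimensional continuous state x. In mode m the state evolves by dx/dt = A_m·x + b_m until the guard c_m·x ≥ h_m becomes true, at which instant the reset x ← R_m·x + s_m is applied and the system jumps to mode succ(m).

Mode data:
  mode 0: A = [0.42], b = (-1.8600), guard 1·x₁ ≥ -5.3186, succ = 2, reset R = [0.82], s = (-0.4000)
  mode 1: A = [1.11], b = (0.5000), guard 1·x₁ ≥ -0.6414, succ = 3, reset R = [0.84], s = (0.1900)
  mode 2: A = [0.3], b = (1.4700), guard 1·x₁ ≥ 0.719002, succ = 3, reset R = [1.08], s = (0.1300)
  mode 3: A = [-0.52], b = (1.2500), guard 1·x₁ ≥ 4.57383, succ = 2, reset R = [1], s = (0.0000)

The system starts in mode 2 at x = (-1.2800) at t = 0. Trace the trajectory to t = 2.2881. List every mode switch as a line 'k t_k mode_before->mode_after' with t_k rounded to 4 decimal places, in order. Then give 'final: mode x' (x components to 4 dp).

Mode 2: guard c·x = 0.7190 hit at Δt = 1.4656 (t = 1.4656), x⁻ = (0.7190) → reset → x⁺ = (0.9065), jump to mode 3
Mode 3: flow for 0.8225 to horizon, guard not reached → x = (1.4276)

1 1.4656 2->3
final: 3 1.4276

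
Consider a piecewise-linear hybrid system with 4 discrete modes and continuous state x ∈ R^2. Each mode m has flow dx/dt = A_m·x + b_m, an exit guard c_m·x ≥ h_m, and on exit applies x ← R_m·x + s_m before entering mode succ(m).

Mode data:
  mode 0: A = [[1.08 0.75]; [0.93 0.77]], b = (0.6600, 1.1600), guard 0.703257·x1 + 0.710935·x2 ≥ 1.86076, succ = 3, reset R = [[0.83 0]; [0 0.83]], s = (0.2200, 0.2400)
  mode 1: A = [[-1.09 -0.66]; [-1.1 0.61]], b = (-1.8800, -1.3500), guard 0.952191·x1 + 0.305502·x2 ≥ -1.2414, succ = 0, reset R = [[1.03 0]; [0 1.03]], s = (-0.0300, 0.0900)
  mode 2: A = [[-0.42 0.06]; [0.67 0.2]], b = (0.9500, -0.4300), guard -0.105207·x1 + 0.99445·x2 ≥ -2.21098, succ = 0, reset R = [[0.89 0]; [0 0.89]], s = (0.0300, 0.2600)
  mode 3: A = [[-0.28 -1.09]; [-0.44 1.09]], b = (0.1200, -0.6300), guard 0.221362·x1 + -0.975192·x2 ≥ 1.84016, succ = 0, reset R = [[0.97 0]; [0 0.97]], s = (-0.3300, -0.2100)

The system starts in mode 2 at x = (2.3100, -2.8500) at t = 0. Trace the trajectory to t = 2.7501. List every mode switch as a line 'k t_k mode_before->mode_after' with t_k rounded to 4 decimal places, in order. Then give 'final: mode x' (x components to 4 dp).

Mode 2: guard c·x = -2.2110 hit at Δt = 1.5227 (t = 1.5227), x⁻ = (2.1263, -1.9984) → reset → x⁺ = (1.9224, -1.5186), jump to mode 0
Mode 0: guard c·x = 1.8608 hit at Δt = 0.4407 (t = 1.9634), x⁻ = (3.0189, -0.3690) → reset → x⁺ = (2.7257, -0.0663), jump to mode 3
Mode 3: guard c·x = 1.8402 hit at Δt = 0.4834 (t = 2.4468), x⁻ = (2.7435, -1.2642) → reset → x⁺ = (2.3312, -1.4363), jump to mode 0
Mode 0: flow for 0.3033 to horizon, guard not reached → x = (3.1867, -0.5591)

1 1.5227 2->0
2 1.9634 0->3
3 2.4468 3->0
final: 0 3.1867 -0.5591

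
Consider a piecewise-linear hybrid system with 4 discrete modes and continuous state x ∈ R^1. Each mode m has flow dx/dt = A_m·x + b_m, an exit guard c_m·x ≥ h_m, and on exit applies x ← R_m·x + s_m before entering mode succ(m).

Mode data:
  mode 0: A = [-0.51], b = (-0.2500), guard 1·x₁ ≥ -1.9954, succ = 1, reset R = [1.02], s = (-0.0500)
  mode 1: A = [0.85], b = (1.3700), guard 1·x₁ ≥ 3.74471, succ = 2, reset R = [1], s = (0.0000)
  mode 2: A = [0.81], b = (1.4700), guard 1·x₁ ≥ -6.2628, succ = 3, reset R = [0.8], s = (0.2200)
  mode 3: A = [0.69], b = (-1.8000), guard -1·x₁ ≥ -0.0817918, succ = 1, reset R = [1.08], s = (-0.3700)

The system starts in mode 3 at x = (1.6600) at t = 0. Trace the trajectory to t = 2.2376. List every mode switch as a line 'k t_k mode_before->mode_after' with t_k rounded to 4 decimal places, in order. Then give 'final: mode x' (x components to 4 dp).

Mode 3: guard c·x = -0.0818 hit at Δt = 1.4198 (t = 1.4198), x⁻ = (0.0818) → reset → x⁺ = (-0.2817), jump to mode 1
Mode 1: flow for 0.8178 to horizon, guard not reached → x = (1.0537)

1 1.4198 3->1
final: 1 1.0537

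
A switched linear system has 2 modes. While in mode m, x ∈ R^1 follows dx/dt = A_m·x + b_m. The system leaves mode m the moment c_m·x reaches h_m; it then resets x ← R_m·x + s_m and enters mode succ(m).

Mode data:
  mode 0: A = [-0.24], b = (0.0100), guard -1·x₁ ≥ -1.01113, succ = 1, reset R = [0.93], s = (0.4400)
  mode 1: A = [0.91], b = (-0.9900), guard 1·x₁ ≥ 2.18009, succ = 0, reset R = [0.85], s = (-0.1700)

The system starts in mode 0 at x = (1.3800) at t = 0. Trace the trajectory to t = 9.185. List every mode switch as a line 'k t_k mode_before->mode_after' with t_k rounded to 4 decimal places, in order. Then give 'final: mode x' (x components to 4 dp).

1 1.3435 0->1
2 2.7915 1->0
3 4.9855 0->1
4 6.4335 1->0
5 8.6275 0->1
final: 1 1.5736

Mode 0: guard c·x = -1.0111 hit at Δt = 1.3435 (t = 1.3435), x⁻ = (1.0111) → reset → x⁺ = (1.3804), jump to mode 1
Mode 1: guard c·x = 2.1801 hit at Δt = 1.4480 (t = 2.7915), x⁻ = (2.1801) → reset → x⁺ = (1.6831), jump to mode 0
Mode 0: guard c·x = -1.0111 hit at Δt = 2.1940 (t = 4.9855), x⁻ = (1.0111) → reset → x⁺ = (1.3804), jump to mode 1
Mode 1: guard c·x = 2.1801 hit at Δt = 1.4480 (t = 6.4335), x⁻ = (2.1801) → reset → x⁺ = (1.6831), jump to mode 0
Mode 0: guard c·x = -1.0111 hit at Δt = 2.1940 (t = 8.6275), x⁻ = (1.0111) → reset → x⁺ = (1.3804), jump to mode 1
Mode 1: flow for 0.5575 to horizon, guard not reached → x = (1.5736)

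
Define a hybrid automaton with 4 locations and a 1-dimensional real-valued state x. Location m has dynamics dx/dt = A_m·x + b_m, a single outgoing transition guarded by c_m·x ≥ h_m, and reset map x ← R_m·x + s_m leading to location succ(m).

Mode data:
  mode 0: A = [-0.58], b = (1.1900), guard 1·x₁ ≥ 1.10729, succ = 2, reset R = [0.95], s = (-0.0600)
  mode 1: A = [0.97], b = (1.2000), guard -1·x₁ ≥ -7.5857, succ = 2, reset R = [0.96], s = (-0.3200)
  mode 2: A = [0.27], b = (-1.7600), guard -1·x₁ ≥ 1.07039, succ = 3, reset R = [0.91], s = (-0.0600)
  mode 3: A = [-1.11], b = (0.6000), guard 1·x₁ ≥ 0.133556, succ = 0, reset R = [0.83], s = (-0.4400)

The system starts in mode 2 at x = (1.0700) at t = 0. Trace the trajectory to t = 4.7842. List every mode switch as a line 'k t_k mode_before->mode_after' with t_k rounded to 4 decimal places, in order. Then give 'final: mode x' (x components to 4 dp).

Mode 2: guard c·x = 1.0704 hit at Δt = 1.2272 (t = 1.2272), x⁻ = (-1.0704) → reset → x⁺ = (-1.0341), jump to mode 3
Mode 3: guard c·x = 0.1336 hit at Δt = 1.2189 (t = 2.4461), x⁻ = (0.1336) → reset → x⁺ = (-0.3291), jump to mode 0
Mode 0: guard c·x = 1.1073 hit at Δt = 1.5942 (t = 4.0403), x⁻ = (1.1073) → reset → x⁺ = (0.9919), jump to mode 2
Mode 2: flow for 0.7439 to horizon, guard not reached → x = (-0.2374)

1 1.2272 2->3
2 2.4461 3->0
3 4.0403 0->2
final: 2 -0.2374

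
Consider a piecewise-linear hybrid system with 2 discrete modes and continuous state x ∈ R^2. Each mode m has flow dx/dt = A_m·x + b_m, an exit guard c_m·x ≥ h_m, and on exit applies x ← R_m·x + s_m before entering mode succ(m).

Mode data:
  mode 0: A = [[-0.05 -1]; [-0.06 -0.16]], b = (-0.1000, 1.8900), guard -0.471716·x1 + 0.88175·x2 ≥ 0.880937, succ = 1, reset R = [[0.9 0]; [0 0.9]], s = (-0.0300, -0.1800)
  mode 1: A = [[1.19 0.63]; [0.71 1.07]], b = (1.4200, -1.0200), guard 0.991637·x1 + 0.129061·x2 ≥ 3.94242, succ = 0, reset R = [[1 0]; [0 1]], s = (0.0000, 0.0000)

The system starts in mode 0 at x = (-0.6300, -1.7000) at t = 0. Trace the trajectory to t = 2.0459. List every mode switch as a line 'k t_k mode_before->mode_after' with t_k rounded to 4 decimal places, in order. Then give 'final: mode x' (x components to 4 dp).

1 1.3058 0->1
final: 1 1.3951 0.4356

Mode 0: guard c·x = 0.8809 hit at Δt = 1.3058 (t = 1.3058), x⁻ = (-0.2617, 0.8591) → reset → x⁺ = (-0.2656, 0.5932), jump to mode 1
Mode 1: flow for 0.7401 to horizon, guard not reached → x = (1.3951, 0.4356)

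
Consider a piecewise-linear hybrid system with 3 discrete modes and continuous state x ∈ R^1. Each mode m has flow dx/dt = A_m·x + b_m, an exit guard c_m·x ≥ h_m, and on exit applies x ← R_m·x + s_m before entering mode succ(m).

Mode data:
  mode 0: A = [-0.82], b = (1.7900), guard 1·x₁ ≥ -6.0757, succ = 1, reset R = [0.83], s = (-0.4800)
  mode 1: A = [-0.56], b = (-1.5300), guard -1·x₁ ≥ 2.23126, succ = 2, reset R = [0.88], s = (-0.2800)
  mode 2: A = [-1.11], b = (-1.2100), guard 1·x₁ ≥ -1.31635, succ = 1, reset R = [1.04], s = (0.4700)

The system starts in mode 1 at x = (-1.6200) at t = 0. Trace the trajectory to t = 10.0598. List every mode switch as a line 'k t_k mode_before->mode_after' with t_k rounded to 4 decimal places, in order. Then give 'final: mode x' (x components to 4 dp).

Mode 1: guard c·x = 2.2313 hit at Δt = 1.4244 (t = 1.4244), x⁻ = (-2.2313) → reset → x⁺ = (-2.2435), jump to mode 2
Mode 2: guard c·x = -1.3163 hit at Δt = 1.4674 (t = 2.8918), x⁻ = (-1.3163) → reset → x⁺ = (-0.8990), jump to mode 1
Mode 1: guard c·x = 2.2313 hit at Δt = 2.3168 (t = 5.2086), x⁻ = (-2.2313) → reset → x⁺ = (-2.2435), jump to mode 2
Mode 2: guard c·x = -1.3163 hit at Δt = 1.4674 (t = 6.6760), x⁻ = (-1.3163) → reset → x⁺ = (-0.8990), jump to mode 1
Mode 1: guard c·x = 2.2313 hit at Δt = 2.3168 (t = 8.9928), x⁻ = (-2.2313) → reset → x⁺ = (-2.2435), jump to mode 2
Mode 2: flow for 1.0670 to horizon, guard not reached → x = (-1.4430)

1 1.4244 1->2
2 2.8918 2->1
3 5.2086 1->2
4 6.6760 2->1
5 8.9928 1->2
final: 2 -1.4430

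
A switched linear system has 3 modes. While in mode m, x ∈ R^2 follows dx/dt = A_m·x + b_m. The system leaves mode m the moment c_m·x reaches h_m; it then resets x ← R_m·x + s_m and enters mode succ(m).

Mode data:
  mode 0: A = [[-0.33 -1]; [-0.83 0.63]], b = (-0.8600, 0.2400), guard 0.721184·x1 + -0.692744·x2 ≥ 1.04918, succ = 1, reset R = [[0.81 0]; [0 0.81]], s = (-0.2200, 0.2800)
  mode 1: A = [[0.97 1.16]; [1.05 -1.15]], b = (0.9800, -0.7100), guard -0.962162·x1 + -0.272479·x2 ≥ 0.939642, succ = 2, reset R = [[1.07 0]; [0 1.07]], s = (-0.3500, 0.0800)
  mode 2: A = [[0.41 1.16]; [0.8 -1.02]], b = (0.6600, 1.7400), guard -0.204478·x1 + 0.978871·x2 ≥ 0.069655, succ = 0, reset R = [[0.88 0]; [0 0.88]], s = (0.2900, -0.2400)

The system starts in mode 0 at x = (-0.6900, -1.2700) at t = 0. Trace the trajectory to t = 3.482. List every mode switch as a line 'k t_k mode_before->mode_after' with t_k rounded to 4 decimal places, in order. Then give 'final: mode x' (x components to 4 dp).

Mode 0: guard c·x = 1.0492 hit at Δt = 1.0058 (t = 1.0058), x⁻ = (-0.0573, -1.5742) → reset → x⁺ = (-0.2664, -0.9951), jump to mode 1
Mode 1: guard c·x = 0.9396 hit at Δt = 0.6944 (t = 1.7002), x⁻ = (-0.6856, -1.0275) → reset → x⁺ = (-1.0836, -1.0194), jump to mode 2
Mode 2: guard c·x = 0.0697 hit at Δt = 0.6177 (t = 2.3179), x⁻ = (-1.4077, -0.2229) → reset → x⁺ = (-0.9488, -0.4362), jump to mode 0
Mode 0: flow for 1.1641 to horizon, guard not reached → x = (-1.7290, 1.1683)

1 1.0058 0->1
2 1.7002 1->2
3 2.3179 2->0
final: 0 -1.7290 1.1683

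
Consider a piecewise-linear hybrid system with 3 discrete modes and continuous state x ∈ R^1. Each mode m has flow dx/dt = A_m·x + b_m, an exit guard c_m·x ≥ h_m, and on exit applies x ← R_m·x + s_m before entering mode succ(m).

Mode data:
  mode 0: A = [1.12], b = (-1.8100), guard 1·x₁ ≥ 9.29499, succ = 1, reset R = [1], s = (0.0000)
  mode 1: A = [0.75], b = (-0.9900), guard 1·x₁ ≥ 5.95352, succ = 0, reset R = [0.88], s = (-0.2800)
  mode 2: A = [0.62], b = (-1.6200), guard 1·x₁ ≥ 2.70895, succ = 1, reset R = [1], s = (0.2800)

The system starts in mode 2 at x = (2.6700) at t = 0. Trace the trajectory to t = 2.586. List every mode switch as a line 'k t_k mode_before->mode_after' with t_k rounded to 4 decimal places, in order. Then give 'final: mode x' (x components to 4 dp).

1 0.8389 2->1
2 2.2003 1->0
final: 0 6.7651

Mode 2: guard c·x = 2.7090 hit at Δt = 0.8389 (t = 0.8389), x⁻ = (2.7090) → reset → x⁺ = (2.9890), jump to mode 1
Mode 1: guard c·x = 5.9535 hit at Δt = 1.3615 (t = 2.2003), x⁻ = (5.9535) → reset → x⁺ = (4.9591), jump to mode 0
Mode 0: flow for 0.3857 to horizon, guard not reached → x = (6.7651)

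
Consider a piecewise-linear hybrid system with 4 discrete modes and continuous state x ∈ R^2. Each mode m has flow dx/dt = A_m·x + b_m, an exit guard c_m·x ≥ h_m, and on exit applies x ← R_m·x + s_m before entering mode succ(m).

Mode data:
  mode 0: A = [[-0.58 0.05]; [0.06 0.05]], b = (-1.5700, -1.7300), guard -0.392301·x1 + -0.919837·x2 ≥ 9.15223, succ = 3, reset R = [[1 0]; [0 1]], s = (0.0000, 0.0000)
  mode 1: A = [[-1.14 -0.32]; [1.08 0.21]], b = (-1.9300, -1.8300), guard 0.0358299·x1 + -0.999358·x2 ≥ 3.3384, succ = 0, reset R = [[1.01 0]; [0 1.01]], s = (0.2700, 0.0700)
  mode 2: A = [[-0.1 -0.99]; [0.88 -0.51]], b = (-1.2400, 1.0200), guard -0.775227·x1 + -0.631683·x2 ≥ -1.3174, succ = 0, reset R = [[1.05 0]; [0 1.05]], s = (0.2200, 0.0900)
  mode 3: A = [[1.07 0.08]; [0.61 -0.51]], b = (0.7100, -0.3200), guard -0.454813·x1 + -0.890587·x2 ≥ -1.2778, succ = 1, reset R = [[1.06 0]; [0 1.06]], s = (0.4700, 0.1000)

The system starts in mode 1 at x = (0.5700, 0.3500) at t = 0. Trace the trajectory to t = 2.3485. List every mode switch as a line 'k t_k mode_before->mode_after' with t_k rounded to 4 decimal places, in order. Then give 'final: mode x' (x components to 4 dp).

Mode 1: guard c·x = 3.3384 hit at Δt = 1.4316 (t = 1.4316), x⁻ = (-0.8556, -3.3712) → reset → x⁺ = (-0.5941, -3.3349), jump to mode 0
Mode 0: flow for 0.9169 to horizon, guard not reached → x = (-1.6194, -5.1788)

1 1.4316 1->0
final: 0 -1.6194 -5.1788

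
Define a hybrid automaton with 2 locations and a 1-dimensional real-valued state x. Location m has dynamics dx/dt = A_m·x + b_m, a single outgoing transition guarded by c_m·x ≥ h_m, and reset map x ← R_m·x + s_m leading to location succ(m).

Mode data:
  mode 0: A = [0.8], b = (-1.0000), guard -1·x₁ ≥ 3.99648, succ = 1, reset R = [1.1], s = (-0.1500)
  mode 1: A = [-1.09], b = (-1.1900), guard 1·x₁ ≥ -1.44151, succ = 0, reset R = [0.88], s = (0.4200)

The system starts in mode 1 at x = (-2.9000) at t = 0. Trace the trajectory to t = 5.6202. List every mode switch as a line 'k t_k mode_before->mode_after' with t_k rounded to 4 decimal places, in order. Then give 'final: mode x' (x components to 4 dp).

1 1.5072 1->0
2 2.6526 0->1
3 4.7536 1->0
final: 0 -2.9475

Mode 1: guard c·x = -1.4415 hit at Δt = 1.5072 (t = 1.5072), x⁻ = (-1.4415) → reset → x⁺ = (-0.8485), jump to mode 0
Mode 0: guard c·x = 3.9965 hit at Δt = 1.1454 (t = 2.6526), x⁻ = (-3.9965) → reset → x⁺ = (-4.5461), jump to mode 1
Mode 1: guard c·x = -1.4415 hit at Δt = 2.1010 (t = 4.7536), x⁻ = (-1.4415) → reset → x⁺ = (-0.8485), jump to mode 0
Mode 0: flow for 0.8666 to horizon, guard not reached → x = (-2.9475)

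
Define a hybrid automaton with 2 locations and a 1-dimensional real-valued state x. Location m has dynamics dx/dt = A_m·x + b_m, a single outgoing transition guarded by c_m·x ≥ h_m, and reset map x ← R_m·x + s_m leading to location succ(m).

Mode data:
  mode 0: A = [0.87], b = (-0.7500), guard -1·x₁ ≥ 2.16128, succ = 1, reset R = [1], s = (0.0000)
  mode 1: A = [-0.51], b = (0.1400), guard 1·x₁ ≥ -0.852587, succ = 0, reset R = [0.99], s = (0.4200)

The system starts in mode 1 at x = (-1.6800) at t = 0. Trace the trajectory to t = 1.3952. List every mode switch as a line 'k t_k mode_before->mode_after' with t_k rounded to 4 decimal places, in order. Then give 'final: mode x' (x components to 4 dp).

Mode 1: guard c·x = -0.8526 hit at Δt = 1.0794 (t = 1.0794), x⁻ = (-0.8526) → reset → x⁺ = (-0.4241), jump to mode 0
Mode 0: flow for 0.3158 to horizon, guard not reached → x = (-0.8307)

1 1.0794 1->0
final: 0 -0.8307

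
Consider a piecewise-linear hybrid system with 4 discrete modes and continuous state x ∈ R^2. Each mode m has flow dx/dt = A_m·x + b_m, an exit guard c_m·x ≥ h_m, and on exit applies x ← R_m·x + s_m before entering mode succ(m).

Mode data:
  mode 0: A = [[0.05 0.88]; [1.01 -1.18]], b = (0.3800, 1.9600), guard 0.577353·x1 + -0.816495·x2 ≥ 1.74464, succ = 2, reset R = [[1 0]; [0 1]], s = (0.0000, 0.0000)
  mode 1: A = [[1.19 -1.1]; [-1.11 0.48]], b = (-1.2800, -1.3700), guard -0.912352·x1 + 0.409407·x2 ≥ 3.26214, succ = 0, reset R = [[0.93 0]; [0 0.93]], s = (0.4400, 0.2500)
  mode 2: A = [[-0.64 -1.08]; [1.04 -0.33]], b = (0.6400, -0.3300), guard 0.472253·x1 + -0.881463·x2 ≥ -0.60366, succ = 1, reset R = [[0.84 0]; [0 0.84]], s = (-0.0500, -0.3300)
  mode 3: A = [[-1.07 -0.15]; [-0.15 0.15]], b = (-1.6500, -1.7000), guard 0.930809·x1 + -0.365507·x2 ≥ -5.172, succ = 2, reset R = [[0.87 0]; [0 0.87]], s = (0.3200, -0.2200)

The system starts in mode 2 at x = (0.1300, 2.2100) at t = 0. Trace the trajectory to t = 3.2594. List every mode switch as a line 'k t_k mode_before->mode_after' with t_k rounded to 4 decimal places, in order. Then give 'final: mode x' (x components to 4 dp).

1 1.4259 2->1
2 2.3224 1->0
final: 0 -2.3069 -0.0663

Mode 2: guard c·x = -0.6037 hit at Δt = 1.4259 (t = 1.4259), x⁻ = (-0.5257, 0.4032) → reset → x⁺ = (-0.4916, 0.0087), jump to mode 1
Mode 1: guard c·x = 3.2621 hit at Δt = 0.8965 (t = 2.3224), x⁻ = (-3.3857, 0.4231) → reset → x⁺ = (-2.7087, 0.6435), jump to mode 0
Mode 0: flow for 0.9370 to horizon, guard not reached → x = (-2.3069, -0.0663)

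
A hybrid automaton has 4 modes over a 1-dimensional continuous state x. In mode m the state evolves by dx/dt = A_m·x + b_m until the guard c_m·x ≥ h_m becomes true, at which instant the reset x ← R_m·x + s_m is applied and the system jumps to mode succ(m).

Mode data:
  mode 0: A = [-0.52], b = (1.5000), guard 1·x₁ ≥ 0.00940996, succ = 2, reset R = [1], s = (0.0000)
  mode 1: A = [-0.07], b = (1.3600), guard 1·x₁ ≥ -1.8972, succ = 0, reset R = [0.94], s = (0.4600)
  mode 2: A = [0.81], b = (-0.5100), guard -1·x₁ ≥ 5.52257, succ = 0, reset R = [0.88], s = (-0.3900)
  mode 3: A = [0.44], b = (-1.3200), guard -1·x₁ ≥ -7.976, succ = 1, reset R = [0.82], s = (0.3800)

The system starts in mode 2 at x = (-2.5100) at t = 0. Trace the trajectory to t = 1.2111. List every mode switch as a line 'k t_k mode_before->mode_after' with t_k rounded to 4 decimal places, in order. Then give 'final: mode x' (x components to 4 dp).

1 0.8305 2->0
final: 0 -3.7893

Mode 2: guard c·x = 5.5226 hit at Δt = 0.8305 (t = 0.8305), x⁻ = (-5.5226) → reset → x⁺ = (-5.2499), jump to mode 0
Mode 0: flow for 0.3806 to horizon, guard not reached → x = (-3.7893)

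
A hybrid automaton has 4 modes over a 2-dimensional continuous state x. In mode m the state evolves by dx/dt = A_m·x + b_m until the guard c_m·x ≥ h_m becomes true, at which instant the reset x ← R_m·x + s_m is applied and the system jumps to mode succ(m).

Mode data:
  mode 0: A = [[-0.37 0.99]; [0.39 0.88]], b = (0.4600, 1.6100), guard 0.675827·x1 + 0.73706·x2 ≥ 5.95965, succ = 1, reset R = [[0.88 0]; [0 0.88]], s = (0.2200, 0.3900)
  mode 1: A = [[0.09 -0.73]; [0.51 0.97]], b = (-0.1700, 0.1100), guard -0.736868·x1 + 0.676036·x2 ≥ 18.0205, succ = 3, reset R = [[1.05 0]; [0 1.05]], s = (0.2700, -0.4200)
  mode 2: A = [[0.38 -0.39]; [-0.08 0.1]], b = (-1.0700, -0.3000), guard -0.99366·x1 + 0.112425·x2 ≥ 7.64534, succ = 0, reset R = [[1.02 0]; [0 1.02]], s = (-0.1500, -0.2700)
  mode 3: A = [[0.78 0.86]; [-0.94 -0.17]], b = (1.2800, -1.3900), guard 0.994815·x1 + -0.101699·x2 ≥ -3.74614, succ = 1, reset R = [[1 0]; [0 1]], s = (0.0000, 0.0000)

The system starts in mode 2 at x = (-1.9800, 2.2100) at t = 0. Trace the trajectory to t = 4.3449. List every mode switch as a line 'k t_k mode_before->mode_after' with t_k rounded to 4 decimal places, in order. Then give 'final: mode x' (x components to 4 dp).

Mode 2: guard c·x = 7.6453 hit at Δt = 1.4753 (t = 1.4753), x⁻ = (-7.3957, 2.6377) → reset → x⁺ = (-7.6936, 2.4204), jump to mode 0
Mode 0: guard c·x = 5.9596 hit at Δt = 1.3715 (t = 2.8468), x⁻ = (0.5185, 7.6103) → reset → x⁺ = (0.6763, 7.0871), jump to mode 1
Mode 1: guard c·x = 18.0205 hit at Δt = 1.0343 (t = 3.8811), x⁻ = (-8.6513, 17.2263) → reset → x⁺ = (-8.8139, 17.6677), jump to mode 3
Mode 3: flow for 0.4638 to horizon, guard not reached → x = (-3.2092, 18.2927)

1 1.4753 2->0
2 2.8468 0->1
3 3.8811 1->3
final: 3 -3.2092 18.2927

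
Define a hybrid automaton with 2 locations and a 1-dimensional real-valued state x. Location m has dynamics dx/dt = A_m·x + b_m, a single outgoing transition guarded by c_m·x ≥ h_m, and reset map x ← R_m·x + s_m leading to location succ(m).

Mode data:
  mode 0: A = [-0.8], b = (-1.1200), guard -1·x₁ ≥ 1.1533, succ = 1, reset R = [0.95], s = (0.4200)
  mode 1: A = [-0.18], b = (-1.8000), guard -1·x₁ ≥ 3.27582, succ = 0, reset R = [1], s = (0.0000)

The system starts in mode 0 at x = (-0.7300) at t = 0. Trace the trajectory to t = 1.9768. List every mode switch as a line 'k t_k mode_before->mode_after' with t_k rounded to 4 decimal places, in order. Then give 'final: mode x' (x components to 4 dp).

1 1.2489 0->1
final: 1 -1.8207

Mode 0: guard c·x = 1.1533 hit at Δt = 1.2489 (t = 1.2489), x⁻ = (-1.1533) → reset → x⁺ = (-0.6756), jump to mode 1
Mode 1: flow for 0.7279 to horizon, guard not reached → x = (-1.8207)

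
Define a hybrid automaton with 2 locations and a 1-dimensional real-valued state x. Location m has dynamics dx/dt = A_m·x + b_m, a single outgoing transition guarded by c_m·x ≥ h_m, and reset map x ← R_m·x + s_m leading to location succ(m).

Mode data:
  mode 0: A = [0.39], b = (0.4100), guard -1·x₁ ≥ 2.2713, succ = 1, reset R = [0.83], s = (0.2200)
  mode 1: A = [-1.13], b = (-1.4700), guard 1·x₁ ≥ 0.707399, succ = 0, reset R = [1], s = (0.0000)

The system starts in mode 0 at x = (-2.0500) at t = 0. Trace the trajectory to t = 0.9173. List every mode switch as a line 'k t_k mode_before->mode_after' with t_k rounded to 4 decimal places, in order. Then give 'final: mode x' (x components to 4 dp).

1 0.5132 0->1
final: 1 -1.5316

Mode 0: guard c·x = 2.2713 hit at Δt = 0.5132 (t = 0.5132), x⁻ = (-2.2713) → reset → x⁺ = (-1.6652), jump to mode 1
Mode 1: flow for 0.4041 to horizon, guard not reached → x = (-1.5316)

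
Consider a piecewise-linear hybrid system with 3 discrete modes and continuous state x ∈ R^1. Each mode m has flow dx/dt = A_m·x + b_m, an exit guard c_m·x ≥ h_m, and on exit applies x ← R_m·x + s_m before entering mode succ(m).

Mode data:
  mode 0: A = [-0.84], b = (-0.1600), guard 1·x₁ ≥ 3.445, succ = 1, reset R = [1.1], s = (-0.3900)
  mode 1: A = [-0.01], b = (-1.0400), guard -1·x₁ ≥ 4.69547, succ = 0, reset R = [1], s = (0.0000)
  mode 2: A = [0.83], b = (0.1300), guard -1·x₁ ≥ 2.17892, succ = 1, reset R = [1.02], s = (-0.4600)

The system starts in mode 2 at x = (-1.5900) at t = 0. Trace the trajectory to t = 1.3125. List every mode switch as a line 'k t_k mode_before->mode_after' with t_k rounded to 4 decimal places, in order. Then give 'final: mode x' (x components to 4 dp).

Mode 2: guard c·x = 2.1789 hit at Δt = 0.4147 (t = 0.4147), x⁻ = (-2.1789) → reset → x⁺ = (-2.6825), jump to mode 1
Mode 1: flow for 0.8978 to horizon, guard not reached → x = (-3.5881)

1 0.4147 2->1
final: 1 -3.5881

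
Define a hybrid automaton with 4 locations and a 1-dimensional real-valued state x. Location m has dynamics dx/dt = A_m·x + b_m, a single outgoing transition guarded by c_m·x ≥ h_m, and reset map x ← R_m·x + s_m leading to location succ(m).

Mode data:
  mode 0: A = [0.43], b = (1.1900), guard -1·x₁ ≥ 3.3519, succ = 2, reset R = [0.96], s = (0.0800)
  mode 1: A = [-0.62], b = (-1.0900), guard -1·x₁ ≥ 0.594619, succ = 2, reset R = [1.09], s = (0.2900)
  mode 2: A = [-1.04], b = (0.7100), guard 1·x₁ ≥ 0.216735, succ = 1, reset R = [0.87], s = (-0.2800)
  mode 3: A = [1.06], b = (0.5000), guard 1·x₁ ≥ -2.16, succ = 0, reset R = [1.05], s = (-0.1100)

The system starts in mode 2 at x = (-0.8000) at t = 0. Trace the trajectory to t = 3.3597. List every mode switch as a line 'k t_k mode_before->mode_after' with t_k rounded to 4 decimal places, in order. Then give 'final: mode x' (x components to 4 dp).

Mode 2: guard c·x = 0.2167 hit at Δt = 1.1130 (t = 1.1130), x⁻ = (0.2167) → reset → x⁺ = (-0.0914), jump to mode 1
Mode 1: guard c·x = 0.5946 hit at Δt = 0.5797 (t = 1.6927), x⁻ = (-0.5946) → reset → x⁺ = (-0.3581), jump to mode 2
Mode 2: guard c·x = 0.2167 hit at Δt = 0.7728 (t = 2.4655), x⁻ = (0.2167) → reset → x⁺ = (-0.0914), jump to mode 1
Mode 1: guard c·x = 0.5946 hit at Δt = 0.5797 (t = 3.0452), x⁻ = (-0.5946) → reset → x⁺ = (-0.3581), jump to mode 2
Mode 2: flow for 0.3145 to horizon, guard not reached → x = (-0.0677)

1 1.1130 2->1
2 1.6927 1->2
3 2.4655 2->1
4 3.0452 1->2
final: 2 -0.0677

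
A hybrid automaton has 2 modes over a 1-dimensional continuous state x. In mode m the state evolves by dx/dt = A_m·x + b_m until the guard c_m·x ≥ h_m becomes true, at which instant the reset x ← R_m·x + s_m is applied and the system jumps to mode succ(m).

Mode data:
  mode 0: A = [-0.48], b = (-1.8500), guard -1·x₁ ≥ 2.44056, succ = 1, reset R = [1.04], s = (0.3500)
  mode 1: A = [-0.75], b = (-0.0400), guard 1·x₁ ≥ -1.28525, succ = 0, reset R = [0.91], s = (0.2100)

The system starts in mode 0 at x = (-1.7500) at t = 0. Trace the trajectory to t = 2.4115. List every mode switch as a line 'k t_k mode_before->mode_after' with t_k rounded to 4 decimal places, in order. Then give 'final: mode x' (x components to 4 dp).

1 0.8287 0->1
2 1.5618 1->0
final: 0 -1.9291

Mode 0: guard c·x = 2.4406 hit at Δt = 0.8287 (t = 0.8287), x⁻ = (-2.4406) → reset → x⁺ = (-2.1882), jump to mode 1
Mode 1: guard c·x = -1.2853 hit at Δt = 0.7331 (t = 1.5618), x⁻ = (-1.2852) → reset → x⁺ = (-0.9596), jump to mode 0
Mode 0: flow for 0.8497 to horizon, guard not reached → x = (-1.9291)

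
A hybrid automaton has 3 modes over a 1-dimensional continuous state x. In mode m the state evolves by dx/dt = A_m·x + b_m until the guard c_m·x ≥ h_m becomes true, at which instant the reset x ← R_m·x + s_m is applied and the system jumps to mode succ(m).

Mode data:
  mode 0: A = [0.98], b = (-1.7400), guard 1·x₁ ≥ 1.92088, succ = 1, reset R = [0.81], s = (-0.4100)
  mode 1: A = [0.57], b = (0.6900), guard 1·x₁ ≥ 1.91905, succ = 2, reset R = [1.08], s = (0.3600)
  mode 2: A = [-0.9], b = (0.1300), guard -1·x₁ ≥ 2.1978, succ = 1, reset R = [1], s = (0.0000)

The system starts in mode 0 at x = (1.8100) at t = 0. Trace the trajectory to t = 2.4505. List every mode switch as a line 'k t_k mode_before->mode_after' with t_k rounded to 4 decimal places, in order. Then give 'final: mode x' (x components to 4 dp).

Mode 0: guard c·x = 1.9209 hit at Δt = 1.4680 (t = 1.4680), x⁻ = (1.9209) → reset → x⁺ = (1.1459), jump to mode 1
Mode 1: guard c·x = 1.9190 hit at Δt = 0.4978 (t = 1.9658), x⁻ = (1.9190) → reset → x⁺ = (2.4326), jump to mode 2
Mode 2: flow for 0.4847 to horizon, guard not reached → x = (1.6236)

1 1.4680 0->1
2 1.9658 1->2
final: 2 1.6236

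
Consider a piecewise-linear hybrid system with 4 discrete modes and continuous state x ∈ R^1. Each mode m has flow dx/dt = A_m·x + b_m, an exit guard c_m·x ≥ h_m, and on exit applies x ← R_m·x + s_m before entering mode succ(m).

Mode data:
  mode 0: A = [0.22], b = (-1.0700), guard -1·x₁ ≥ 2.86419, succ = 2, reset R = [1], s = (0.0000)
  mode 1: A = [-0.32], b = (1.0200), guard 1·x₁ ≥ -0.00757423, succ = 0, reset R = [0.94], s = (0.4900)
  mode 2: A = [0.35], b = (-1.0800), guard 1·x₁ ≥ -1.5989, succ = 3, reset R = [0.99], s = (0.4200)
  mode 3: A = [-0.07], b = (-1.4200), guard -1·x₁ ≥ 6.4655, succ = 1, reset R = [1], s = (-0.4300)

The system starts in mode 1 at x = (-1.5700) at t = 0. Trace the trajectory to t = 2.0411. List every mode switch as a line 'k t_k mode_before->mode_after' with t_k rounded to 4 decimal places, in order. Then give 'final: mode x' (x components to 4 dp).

Mode 1: guard c·x = -0.0076 hit at Δt = 1.2441 (t = 1.2441), x⁻ = (-0.0076) → reset → x⁺ = (0.4829), jump to mode 0
Mode 0: flow for 0.7970 to horizon, guard not reached → x = (-0.3567)

1 1.2441 1->0
final: 0 -0.3567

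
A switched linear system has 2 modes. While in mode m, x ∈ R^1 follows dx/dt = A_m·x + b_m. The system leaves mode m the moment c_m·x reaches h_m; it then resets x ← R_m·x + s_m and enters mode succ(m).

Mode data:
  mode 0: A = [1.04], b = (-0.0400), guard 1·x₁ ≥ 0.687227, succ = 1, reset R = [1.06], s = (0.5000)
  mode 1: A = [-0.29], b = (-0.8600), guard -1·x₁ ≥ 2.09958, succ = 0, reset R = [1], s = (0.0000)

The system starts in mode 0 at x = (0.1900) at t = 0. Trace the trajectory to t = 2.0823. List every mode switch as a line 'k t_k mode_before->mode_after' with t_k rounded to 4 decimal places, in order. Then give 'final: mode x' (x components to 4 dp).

Mode 0: guard c·x = 0.6872 hit at Δt = 1.3983 (t = 1.3983), x⁻ = (0.6872) → reset → x⁺ = (1.2285), jump to mode 1
Mode 1: flow for 0.6840 to horizon, guard not reached → x = (0.4739)

1 1.3983 0->1
final: 1 0.4739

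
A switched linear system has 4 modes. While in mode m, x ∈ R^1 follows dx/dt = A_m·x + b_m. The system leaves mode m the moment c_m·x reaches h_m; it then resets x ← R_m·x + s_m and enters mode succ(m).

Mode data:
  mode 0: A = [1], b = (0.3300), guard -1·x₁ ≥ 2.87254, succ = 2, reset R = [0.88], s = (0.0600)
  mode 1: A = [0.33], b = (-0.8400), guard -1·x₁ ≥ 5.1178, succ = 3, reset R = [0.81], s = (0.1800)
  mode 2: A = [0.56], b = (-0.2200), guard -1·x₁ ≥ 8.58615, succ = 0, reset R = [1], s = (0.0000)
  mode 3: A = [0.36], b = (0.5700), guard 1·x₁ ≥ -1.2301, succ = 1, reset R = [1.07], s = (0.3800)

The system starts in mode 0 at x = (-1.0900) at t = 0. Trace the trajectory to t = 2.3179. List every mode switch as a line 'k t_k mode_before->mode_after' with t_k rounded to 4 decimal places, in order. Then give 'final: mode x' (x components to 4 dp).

1 1.2076 0->2
final: 2 -4.9344

Mode 0: guard c·x = 2.8725 hit at Δt = 1.2076 (t = 1.2076), x⁻ = (-2.8725) → reset → x⁺ = (-2.4678), jump to mode 2
Mode 2: flow for 1.1103 to horizon, guard not reached → x = (-4.9344)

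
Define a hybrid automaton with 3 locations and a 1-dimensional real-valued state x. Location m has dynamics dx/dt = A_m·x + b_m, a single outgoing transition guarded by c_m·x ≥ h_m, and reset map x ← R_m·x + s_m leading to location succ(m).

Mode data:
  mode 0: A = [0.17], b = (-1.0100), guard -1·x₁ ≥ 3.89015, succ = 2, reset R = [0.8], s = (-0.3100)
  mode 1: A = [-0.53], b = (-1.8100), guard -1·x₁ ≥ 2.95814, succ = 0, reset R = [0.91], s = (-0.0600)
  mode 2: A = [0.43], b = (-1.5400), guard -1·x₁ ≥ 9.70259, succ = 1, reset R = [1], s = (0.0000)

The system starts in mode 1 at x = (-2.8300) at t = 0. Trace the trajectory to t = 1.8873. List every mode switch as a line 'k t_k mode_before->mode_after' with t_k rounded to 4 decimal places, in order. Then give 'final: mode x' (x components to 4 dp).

1 0.4664 1->0
2 1.1902 0->2
final: 2 -5.8700

Mode 1: guard c·x = 2.9581 hit at Δt = 0.4664 (t = 0.4664), x⁻ = (-2.9581) → reset → x⁺ = (-2.7519), jump to mode 0
Mode 0: guard c·x = 3.8902 hit at Δt = 0.7238 (t = 1.1902), x⁻ = (-3.8901) → reset → x⁺ = (-3.4221), jump to mode 2
Mode 2: flow for 0.6971 to horizon, guard not reached → x = (-5.8700)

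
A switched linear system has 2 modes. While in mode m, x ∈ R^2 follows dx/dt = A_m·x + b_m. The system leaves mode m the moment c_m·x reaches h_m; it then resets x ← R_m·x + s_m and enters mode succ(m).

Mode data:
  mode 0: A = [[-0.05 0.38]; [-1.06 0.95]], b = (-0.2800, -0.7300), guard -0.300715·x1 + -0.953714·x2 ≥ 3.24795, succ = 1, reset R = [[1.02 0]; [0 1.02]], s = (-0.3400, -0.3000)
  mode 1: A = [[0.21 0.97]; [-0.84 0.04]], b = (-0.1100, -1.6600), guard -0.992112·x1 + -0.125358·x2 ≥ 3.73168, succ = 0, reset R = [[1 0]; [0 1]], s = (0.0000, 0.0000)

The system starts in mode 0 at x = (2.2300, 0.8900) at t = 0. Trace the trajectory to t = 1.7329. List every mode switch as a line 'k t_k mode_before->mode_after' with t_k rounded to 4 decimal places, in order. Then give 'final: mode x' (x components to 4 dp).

1 1.2305 0->1
final: 1 -1.4208 -5.0252

Mode 0: guard c·x = 3.2479 hit at Δt = 1.2305 (t = 1.2305), x⁻ = (1.2510, -3.8000) → reset → x⁺ = (0.9360, -4.1760), jump to mode 1
Mode 1: flow for 0.5024 to horizon, guard not reached → x = (-1.4208, -5.0252)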